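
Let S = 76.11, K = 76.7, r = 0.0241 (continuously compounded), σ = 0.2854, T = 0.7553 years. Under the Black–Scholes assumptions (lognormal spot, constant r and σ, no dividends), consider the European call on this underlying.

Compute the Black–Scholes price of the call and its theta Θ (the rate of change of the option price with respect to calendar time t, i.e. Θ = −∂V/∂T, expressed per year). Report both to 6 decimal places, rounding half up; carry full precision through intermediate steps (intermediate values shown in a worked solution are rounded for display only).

σ√T = 0.2854·√0.7553 = 0.248035
d₁ = (ln(S/K) + (r+σ²/2)T) / (σ√T) = (ln(76.11/76.7) + (0.0241+0.2854²/2)·0.7553) / 0.248035 = (-0.007722 + 0.048964) / 0.248035 = 0.166272
d₂ = d₁ − σ√T = 0.166272 − 0.248035 = -0.081763
e^{−rT} = e^{−0.0241·0.7553} = 0.981962
N(d₁) = 0.566029,  N(d₂) = 0.467418
Call price V = S·N(d₁) − K·e^{−rT}·N(d₂) = 43.080448 − 35.204250 = 7.876198
φ(d₁) = (1/√(2π))·e^{−d₁²/2} = 0.393466
Θ = −S·φ(d₁)·σ/(2√T) − r·K·e^{−rT}·N(d₂) = −4.917141 − 0.848422 = -5.765563

price = 7.876198
Θ = -5.765563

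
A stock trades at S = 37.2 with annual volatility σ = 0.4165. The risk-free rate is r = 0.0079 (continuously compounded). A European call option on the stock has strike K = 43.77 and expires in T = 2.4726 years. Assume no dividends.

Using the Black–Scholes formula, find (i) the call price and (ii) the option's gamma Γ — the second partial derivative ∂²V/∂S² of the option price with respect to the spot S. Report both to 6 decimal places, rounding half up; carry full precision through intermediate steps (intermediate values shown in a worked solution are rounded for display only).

price = 7.656851
Γ = 0.016278

σ√T = 0.4165·√2.4726 = 0.654926
d₁ = (ln(S/K) + (r+σ²/2)T) / (σ√T) = (ln(37.2/43.77) + (0.0079+0.4165²/2)·2.4726) / 0.654926 = (-0.162640 + 0.233997) / 0.654926 = 0.108955
d₂ = d₁ − σ√T = 0.108955 − 0.654926 = -0.545971
e^{−rT} = e^{−0.0079·2.4726} = 0.980656
N(d₁) = 0.543381,  N(d₂) = 0.292543
Call price V = S·N(d₁) − K·e^{−rT}·N(d₂) = 20.213769 − 12.556918 = 7.656851
φ(d₁) = (1/√(2π))·e^{−d₁²/2} = 0.396581
Γ = φ(d₁) / (S·σ·√T) = 0.016278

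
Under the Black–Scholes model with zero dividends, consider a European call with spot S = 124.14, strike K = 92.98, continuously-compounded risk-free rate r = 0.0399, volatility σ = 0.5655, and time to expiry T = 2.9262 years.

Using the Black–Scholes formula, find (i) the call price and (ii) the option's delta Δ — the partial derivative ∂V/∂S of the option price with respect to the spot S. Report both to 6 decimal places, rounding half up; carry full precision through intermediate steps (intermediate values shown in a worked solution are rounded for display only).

σ√T = 0.5655·√2.9262 = 0.967352
d₁ = (ln(S/K) + (r+σ²/2)T) / (σ√T) = (ln(124.14/92.98) + (0.0399+0.5655²/2)·2.9262) / 0.967352 = (0.289026 + 0.584640) / 0.967352 = 0.903152
d₂ = d₁ − σ√T = 0.903152 − 0.967352 = -0.064200
e^{−rT} = e^{−0.0399·2.9262} = 0.889803
N(d₁) = 0.816777,  N(d₂) = 0.474405
Call price V = S·N(d₁) − K·e^{−rT}·N(d₂) = 101.394744 − 39.249395 = 62.145350
Δ = N(d₁) = 0.816777

price = 62.145350
Δ = 0.816777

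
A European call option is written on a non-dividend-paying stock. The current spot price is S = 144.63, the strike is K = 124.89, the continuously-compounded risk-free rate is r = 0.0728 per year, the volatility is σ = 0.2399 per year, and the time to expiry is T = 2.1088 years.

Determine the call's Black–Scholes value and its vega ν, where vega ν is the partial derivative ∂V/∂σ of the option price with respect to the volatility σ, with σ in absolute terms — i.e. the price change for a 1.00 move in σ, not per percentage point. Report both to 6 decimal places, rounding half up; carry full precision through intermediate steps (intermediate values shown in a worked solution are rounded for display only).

σ√T = 0.2399·√2.1088 = 0.348376
d₁ = (ln(S/K) + (r+σ²/2)T) / (σ√T) = (ln(144.63/124.89) + (0.0728+0.2399²/2)·2.1088) / 0.348376 = (0.146745 + 0.214203) / 0.348376 = 1.036091
d₂ = d₁ − σ√T = 1.036091 − 0.348376 = 0.687715
e^{−rT} = e^{−0.0728·2.1088} = 0.857683
N(d₁) = 0.849920,  N(d₂) = 0.754184
Call price V = S·N(d₁) − K·e^{−rT}·N(d₂) = 122.923941 − 80.785184 = 42.138757
φ(d₁) = (1/√(2π))·e^{−d₁²/2} = 0.233242
ν = S·φ(d₁)·√T = 48.987140

price = 42.138757
ν = 48.987140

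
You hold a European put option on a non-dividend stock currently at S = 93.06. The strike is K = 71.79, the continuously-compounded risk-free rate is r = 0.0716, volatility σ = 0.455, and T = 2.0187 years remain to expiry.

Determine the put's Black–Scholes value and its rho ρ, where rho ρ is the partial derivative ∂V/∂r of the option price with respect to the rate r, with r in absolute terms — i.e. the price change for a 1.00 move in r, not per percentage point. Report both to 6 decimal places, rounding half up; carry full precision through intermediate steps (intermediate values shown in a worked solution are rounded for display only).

price = 7.736528
ρ = -47.837057

σ√T = 0.455·√2.0187 = 0.646468
d₁ = (ln(S/K) + (r+σ²/2)T) / (σ√T) = (ln(93.06/71.79) + (0.0716+0.455²/2)·2.0187) / 0.646468 = (0.259499 + 0.353500) / 0.646468 = 0.948227
d₂ = d₁ − σ√T = 0.948227 − 0.646468 = 0.301759
e^{−rT} = e^{−0.0716·2.0187} = 0.865421
N(−d₁) = 0.171507,  N(−d₂) = 0.381418
Put price V = K·e^{−rT}·N(−d₂) − S·N(−d₁) = 23.696962 − 15.960434 = 7.736528
ρ = −K·T·e^{−rT}·N(−d₂) = -47.837057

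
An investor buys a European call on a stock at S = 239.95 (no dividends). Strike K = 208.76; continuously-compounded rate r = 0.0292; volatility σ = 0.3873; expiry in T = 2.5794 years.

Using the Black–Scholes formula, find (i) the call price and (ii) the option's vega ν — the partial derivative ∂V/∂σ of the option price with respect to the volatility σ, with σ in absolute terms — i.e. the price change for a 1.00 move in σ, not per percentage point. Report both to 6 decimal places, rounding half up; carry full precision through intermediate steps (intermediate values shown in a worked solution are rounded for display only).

price = 79.113009
ν = 123.981323

σ√T = 0.3873·√2.5794 = 0.622024
d₁ = (ln(S/K) + (r+σ²/2)T) / (σ√T) = (ln(239.95/208.76) + (0.0292+0.3873²/2)·2.5794) / 0.622024 = (0.139245 + 0.268775) / 0.622024 = 0.655957
d₂ = d₁ − σ√T = 0.655957 − 0.622024 = 0.033933
e^{−rT} = e^{−0.0292·2.5794} = 0.927448
N(d₁) = 0.744074,  N(d₂) = 0.513535
Call price V = S·N(d₁) − K·e^{−rT}·N(d₂) = 178.540547 − 99.427538 = 79.113009
φ(d₁) = (1/√(2π))·e^{−d₁²/2} = 0.321719
ν = S·φ(d₁)·√T = 123.981323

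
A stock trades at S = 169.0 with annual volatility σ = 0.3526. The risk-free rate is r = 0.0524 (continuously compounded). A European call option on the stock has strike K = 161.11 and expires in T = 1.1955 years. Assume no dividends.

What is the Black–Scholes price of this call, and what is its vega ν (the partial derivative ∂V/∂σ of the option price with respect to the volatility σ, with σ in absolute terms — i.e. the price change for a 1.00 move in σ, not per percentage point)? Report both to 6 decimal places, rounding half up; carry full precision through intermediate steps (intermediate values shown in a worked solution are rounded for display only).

price = 34.302974
ν = 65.719347

σ√T = 0.3526·√1.1955 = 0.385529
d₁ = (ln(S/K) + (r+σ²/2)T) / (σ√T) = (ln(169.0/161.11) + (0.0524+0.3526²/2)·1.1955) / 0.385529 = (0.047811 + 0.136961) / 0.385529 = 0.479268
d₂ = d₁ − σ√T = 0.479268 − 0.385529 = 0.093739
e^{−rT} = e^{−0.0524·1.1955} = 0.939278
N(d₁) = 0.684126,  N(d₂) = 0.537342
Call price V = S·N(d₁) − K·e^{−rT}·N(d₂) = 115.617317 − 81.314344 = 34.302974
φ(d₁) = (1/√(2π))·e^{−d₁²/2} = 0.355657
ν = S·φ(d₁)·√T = 65.719347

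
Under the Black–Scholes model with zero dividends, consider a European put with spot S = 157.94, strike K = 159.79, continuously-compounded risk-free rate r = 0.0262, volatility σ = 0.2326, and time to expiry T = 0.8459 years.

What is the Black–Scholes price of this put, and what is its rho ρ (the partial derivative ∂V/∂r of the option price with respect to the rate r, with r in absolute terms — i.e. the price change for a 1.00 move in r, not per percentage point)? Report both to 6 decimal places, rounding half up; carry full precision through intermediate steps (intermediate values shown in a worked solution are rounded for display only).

price = 12.573295
ρ = -69.148692

σ√T = 0.2326·√0.8459 = 0.213929
d₁ = (ln(S/K) + (r+σ²/2)T) / (σ√T) = (ln(157.94/159.79) + (0.0262+0.2326²/2)·0.8459) / 0.213929 = (-0.011645 + 0.045045) / 0.213929 = 0.156127
d₂ = d₁ − σ√T = 0.156127 − 0.213929 = -0.057802
e^{−rT} = e^{−0.0262·0.8459} = 0.978081
N(−d₁) = 0.437966,  N(−d₂) = 0.523047
Put price V = K·e^{−rT}·N(−d₂) − S·N(−d₁) = 81.745705 − 69.172410 = 12.573295
ρ = −K·T·e^{−rT}·N(−d₂) = -69.148692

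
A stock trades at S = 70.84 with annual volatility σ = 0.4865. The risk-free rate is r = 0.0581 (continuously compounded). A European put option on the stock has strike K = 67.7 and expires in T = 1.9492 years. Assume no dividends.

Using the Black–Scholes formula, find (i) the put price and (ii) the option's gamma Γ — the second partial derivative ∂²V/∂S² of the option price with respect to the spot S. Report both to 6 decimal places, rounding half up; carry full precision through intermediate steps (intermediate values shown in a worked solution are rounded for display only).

price = 12.711957
Γ = 0.007036

σ√T = 0.4865·√1.9492 = 0.679221
d₁ = (ln(S/K) + (r+σ²/2)T) / (σ√T) = (ln(70.84/67.7) + (0.0581+0.4865²/2)·1.9492) / 0.679221 = (0.045338 + 0.343919) / 0.679221 = 0.573093
d₂ = d₁ − σ√T = 0.573093 − 0.679221 = -0.106128
e^{−rT} = e^{−0.0581·1.9492} = 0.892929
N(−d₁) = 0.283291,  N(−d₂) = 0.542260
Put price V = K·e^{−rT}·N(−d₂) − S·N(−d₁) = 32.780284 − 20.068327 = 12.711957
φ(d₁) = (1/√(2π))·e^{−d₁²/2} = 0.338525
Γ = φ(d₁) / (S·σ·√T) = 0.007036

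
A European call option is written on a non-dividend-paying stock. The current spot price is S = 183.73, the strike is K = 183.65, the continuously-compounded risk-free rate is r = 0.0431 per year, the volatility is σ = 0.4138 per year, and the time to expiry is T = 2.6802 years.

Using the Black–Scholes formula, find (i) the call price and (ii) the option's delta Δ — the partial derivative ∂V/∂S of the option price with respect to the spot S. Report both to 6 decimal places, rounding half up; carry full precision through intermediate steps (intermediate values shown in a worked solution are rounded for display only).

price = 56.758963
Δ = 0.694933

σ√T = 0.4138·√2.6802 = 0.677445
d₁ = (ln(S/K) + (r+σ²/2)T) / (σ√T) = (ln(183.73/183.65) + (0.0431+0.4138²/2)·2.6802) / 0.677445 = (0.000436 + 0.344983) / 0.677445 = 0.509883
d₂ = d₁ − σ√T = 0.509883 − 0.677445 = -0.167562
e^{−rT} = e^{−0.0431·2.6802} = 0.890906
N(d₁) = 0.694933,  N(d₂) = 0.433464
Call price V = S·N(d₁) − K·e^{−rT}·N(d₂) = 127.680123 − 70.921160 = 56.758963
Δ = N(d₁) = 0.694933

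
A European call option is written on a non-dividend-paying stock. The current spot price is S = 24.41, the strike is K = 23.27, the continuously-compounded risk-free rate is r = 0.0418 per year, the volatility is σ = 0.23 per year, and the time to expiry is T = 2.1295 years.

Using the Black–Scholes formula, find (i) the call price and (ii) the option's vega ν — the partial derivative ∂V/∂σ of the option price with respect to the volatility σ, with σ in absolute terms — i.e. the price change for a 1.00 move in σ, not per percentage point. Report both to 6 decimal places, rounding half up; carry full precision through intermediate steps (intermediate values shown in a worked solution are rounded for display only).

σ√T = 0.23·√2.1295 = 0.335635
d₁ = (ln(S/K) + (r+σ²/2)T) / (σ√T) = (ln(24.41/23.27) + (0.0418+0.23²/2)·2.1295) / 0.335635 = (0.047828 + 0.145338) / 0.335635 = 0.575526
d₂ = d₁ − σ√T = 0.575526 − 0.335635 = 0.239891
e^{−rT} = e^{−0.0418·2.1295} = 0.914834
N(d₁) = 0.717532,  N(d₂) = 0.594793
Call price V = S·N(d₁) − K·e^{−rT}·N(d₂) = 17.514958 − 12.662052 = 4.852906
φ(d₁) = (1/√(2π))·e^{−d₁²/2} = 0.338053
ν = S·φ(d₁)·√T = 12.041790

price = 4.852906
ν = 12.041790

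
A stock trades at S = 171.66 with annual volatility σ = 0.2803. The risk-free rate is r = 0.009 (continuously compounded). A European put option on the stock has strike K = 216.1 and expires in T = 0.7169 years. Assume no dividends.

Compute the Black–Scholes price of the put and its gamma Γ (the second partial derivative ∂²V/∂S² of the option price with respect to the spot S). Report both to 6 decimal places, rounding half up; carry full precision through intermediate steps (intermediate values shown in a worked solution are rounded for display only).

price = 47.259061
Γ = 0.006972

σ√T = 0.2803·√0.7169 = 0.237330
d₁ = (ln(S/K) + (r+σ²/2)T) / (σ√T) = (ln(171.66/216.1) + (0.009+0.2803²/2)·0.7169) / 0.237330 = (-0.230225 + 0.034615) / 0.237330 = -0.824214
d₂ = d₁ − σ√T = -0.824214 − 0.237330 = -1.061544
e^{−rT} = e^{−0.009·0.7169} = 0.993569
N(−d₁) = 0.795091,  N(−d₂) = 0.855779
Put price V = K·e^{−rT}·N(−d₂) − S·N(−d₁) = 183.744397 − 136.485336 = 47.259061
φ(d₁) = (1/√(2π))·e^{−d₁²/2} = 0.284051
Γ = φ(d₁) / (S·σ·√T) = 0.006972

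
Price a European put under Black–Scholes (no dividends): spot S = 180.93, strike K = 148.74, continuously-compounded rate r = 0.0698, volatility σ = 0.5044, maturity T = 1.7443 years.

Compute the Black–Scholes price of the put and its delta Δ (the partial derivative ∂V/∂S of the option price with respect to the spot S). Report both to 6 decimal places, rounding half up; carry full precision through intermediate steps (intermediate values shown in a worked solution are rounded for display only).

price = 20.505532
Δ = -0.208989

σ√T = 0.5044·√1.7443 = 0.666171
d₁ = (ln(S/K) + (r+σ²/2)T) / (σ√T) = (ln(180.93/148.74) + (0.0698+0.5044²/2)·1.7443) / 0.666171 = (0.195910 + 0.343644) / 0.666171 = 0.809934
d₂ = d₁ − σ√T = 0.809934 − 0.666171 = 0.143763
e^{−rT} = e^{−0.0698·1.7443} = 0.885368
N(−d₁) = 0.208989,  N(−d₂) = 0.442844
Put price V = K·e^{−rT}·N(−d₂) − S·N(−d₁) = 58.317929 − 37.812397 = 20.505532
Δ = −N(−d₁) = -0.208989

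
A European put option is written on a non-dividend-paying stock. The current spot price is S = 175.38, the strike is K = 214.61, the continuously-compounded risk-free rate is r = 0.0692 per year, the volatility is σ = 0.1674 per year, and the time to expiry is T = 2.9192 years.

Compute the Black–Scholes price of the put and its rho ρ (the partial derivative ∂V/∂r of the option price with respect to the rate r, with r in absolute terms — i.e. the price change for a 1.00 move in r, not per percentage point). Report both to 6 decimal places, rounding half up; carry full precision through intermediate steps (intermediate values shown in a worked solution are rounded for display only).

σ√T = 0.1674·√2.9192 = 0.286014
d₁ = (ln(S/K) + (r+σ²/2)T) / (σ√T) = (ln(175.38/214.61) + (0.0692+0.1674²/2)·2.9192) / 0.286014 = (-0.201867 + 0.242911) / 0.286014 = 0.143501
d₂ = d₁ − σ√T = 0.143501 − 0.286014 = -0.142513
e^{−rT} = e^{−0.0692·2.9192} = 0.817088
N(−d₁) = 0.442947,  N(−d₂) = 0.556663
Put price V = K·e^{−rT}·N(−d₂) − S·N(−d₁) = 97.613705 − 77.684096 = 19.929609
ρ = −K·T·e^{−rT}·N(−d₂) = -284.953928

price = 19.929609
ρ = -284.953928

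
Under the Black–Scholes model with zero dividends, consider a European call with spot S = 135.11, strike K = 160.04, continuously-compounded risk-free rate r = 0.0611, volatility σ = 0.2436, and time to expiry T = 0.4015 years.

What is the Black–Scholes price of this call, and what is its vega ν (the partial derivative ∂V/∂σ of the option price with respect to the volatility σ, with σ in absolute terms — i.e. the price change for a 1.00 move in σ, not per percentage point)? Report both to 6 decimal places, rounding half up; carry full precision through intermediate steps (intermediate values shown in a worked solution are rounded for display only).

σ√T = 0.2436·√0.4015 = 0.154355
d₁ = (ln(S/K) + (r+σ²/2)T) / (σ√T) = (ln(135.11/160.04) + (0.0611+0.2436²/2)·0.4015) / 0.154355 = (-0.169335 + 0.036444) / 0.154355 = -0.860940
d₂ = d₁ − σ√T = -0.860940 − 0.154355 = -1.015295
e^{−rT} = e^{−0.0611·0.4015} = 0.975767
N(d₁) = 0.194636,  N(d₂) = 0.154983
Call price V = S·N(d₁) − K·e^{−rT}·N(d₂) = 26.297214 − 24.202365 = 2.094849
φ(d₁) = (1/√(2π))·e^{−d₁²/2} = 0.275395
ν = S·φ(d₁)·√T = 23.576917

price = 2.094849
ν = 23.576917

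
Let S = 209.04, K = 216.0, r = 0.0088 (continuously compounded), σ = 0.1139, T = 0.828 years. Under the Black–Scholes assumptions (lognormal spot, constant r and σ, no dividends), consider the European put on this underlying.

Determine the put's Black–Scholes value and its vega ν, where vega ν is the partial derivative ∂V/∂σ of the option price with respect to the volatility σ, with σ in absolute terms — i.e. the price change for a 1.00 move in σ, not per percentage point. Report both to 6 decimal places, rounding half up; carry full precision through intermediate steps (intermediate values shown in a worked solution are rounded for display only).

price = 11.709349
ν = 74.471687

σ√T = 0.1139·√0.828 = 0.103643
d₁ = (ln(S/K) + (r+σ²/2)T) / (σ√T) = (ln(209.04/216.0) + (0.0088+0.1139²/2)·0.828) / 0.103643 = (-0.032753 + 0.012657) / 0.103643 = -0.193892
d₂ = d₁ − σ√T = -0.193892 − 0.103643 = -0.297535
e^{−rT} = e^{−0.0088·0.828} = 0.992740
N(−d₁) = 0.576870,  N(−d₂) = 0.616971
Put price V = K·e^{−rT}·N(−d₂) − S·N(−d₁) = 132.298190 − 120.588841 = 11.709349
φ(d₁) = (1/√(2π))·e^{−d₁²/2} = 0.391513
ν = S·φ(d₁)·√T = 74.471687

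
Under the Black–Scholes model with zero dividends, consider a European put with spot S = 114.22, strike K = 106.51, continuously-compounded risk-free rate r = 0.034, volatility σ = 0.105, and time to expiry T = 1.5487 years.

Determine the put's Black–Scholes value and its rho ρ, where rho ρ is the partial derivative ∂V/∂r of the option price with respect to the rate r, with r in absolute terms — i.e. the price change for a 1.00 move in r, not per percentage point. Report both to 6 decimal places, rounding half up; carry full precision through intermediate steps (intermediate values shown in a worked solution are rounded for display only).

price = 1.313044
ρ = -29.963880

σ√T = 0.105·√1.5487 = 0.130669
d₁ = (ln(S/K) + (r+σ²/2)T) / (σ√T) = (ln(114.22/106.51) + (0.034+0.105²/2)·1.5487) / 0.130669 = (0.069888 + 0.061193) / 0.130669 = 1.003149
d₂ = d₁ − σ√T = 1.003149 − 0.130669 = 0.872480
e^{−rT} = e^{−0.034·1.5487} = 0.948707
N(−d₁) = 0.157895,  N(−d₂) = 0.191473
Put price V = K·e^{−rT}·N(−d₂) − S·N(−d₁) = 19.347763 − 18.034718 = 1.313044
ρ = −K·T·e^{−rT}·N(−d₂) = -29.963880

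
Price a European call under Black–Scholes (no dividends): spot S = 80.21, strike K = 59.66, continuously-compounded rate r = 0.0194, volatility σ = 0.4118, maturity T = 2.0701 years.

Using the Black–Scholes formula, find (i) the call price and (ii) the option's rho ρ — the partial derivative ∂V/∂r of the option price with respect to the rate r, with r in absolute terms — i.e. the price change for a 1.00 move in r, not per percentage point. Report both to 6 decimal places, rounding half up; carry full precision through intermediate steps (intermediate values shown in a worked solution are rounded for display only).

price = 29.877685
ρ = 71.996130

σ√T = 0.4118·√2.0701 = 0.592491
d₁ = (ln(S/K) + (r+σ²/2)T) / (σ√T) = (ln(80.21/59.66) + (0.0194+0.4118²/2)·2.0701) / 0.592491 = (0.295986 + 0.215683) / 0.592491 = 0.863590
d₂ = d₁ − σ√T = 0.863590 − 0.592491 = 0.271098
e^{−rT} = e^{−0.0194·2.0701} = 0.960636
N(d₁) = 0.806093,  N(d₂) = 0.606842
Call price V = S·N(d₁) − K·e^{−rT}·N(d₂) = 64.656744 − 34.779059 = 29.877685
ρ = K·T·e^{−rT}·N(d₂) = 71.996130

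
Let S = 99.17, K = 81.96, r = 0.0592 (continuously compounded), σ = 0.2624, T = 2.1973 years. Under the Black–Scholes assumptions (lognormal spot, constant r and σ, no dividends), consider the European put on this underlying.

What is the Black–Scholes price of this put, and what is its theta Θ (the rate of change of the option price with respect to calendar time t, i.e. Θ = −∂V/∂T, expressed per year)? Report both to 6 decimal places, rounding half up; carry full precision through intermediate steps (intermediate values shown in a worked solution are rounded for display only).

price = 3.740096
Θ = -0.957463

σ√T = 0.2624·√2.1973 = 0.388963
d₁ = (ln(S/K) + (r+σ²/2)T) / (σ√T) = (ln(99.17/81.96) + (0.0592+0.2624²/2)·2.1973) / 0.388963 = (0.190604 + 0.205726) / 0.388963 = 1.018941
d₂ = d₁ − σ√T = 1.018941 − 0.388963 = 0.629978
e^{−rT} = e^{−0.0592·2.1973} = 0.878025
N(−d₁) = 0.154115,  N(−d₂) = 0.264355
Put price V = K·e^{−rT}·N(−d₂) − S·N(−d₁) = 19.023728 − 15.283632 = 3.740096
φ(d₁) = (1/√(2π))·e^{−d₁²/2} = 0.237388
Θ = −S·φ(d₁)·σ/(2√T) + r·K·e^{−rT}·N(−d₂) = −2.083667 + 1.126205 = -0.957463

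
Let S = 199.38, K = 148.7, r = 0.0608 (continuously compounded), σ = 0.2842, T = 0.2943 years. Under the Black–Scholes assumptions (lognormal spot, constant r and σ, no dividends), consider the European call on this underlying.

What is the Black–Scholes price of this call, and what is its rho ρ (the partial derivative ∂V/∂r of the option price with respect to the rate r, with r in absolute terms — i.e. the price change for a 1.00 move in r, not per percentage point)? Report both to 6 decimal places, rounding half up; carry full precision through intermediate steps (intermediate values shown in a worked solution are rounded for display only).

σ√T = 0.2842·√0.2943 = 0.154177
d₁ = (ln(S/K) + (r+σ²/2)T) / (σ√T) = (ln(199.38/148.7) + (0.0608+0.2842²/2)·0.2943) / 0.154177 = (0.293282 + 0.029779) / 0.154177 = 2.095388
d₂ = d₁ − σ√T = 2.095388 − 0.154177 = 1.941211
e^{−rT} = e^{−0.0608·0.2943} = 0.982266
N(d₁) = 0.981932,  N(d₂) = 0.973884
Call price V = S·N(d₁) − K·e^{−rT}·N(d₂) = 195.777553 − 142.248284 = 53.529270
ρ = K·T·e^{−rT}·N(d₂) = 41.863670

price = 53.529270
ρ = 41.863670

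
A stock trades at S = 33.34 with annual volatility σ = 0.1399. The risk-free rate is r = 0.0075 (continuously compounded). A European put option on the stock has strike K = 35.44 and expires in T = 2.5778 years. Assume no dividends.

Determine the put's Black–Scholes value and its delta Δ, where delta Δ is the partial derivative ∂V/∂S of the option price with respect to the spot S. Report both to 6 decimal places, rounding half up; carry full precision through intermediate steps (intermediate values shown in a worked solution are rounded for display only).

price = 3.807770
Δ = -0.529321

σ√T = 0.1399·√2.5778 = 0.224617
d₁ = (ln(S/K) + (r+σ²/2)T) / (σ√T) = (ln(33.34/35.44) + (0.0075+0.1399²/2)·2.5778) / 0.224617 = (-0.061083 + 0.044560) / 0.224617 = -0.073563
d₂ = d₁ − σ√T = -0.073563 − 0.224617 = -0.298179
e^{−rT} = e^{−0.0075·2.5778} = 0.980852
N(−d₁) = 0.529321,  N(−d₂) = 0.617217
Put price V = K·e^{−rT}·N(−d₂) − S·N(−d₁) = 21.455324 − 17.647554 = 3.807770
Δ = −N(−d₁) = -0.529321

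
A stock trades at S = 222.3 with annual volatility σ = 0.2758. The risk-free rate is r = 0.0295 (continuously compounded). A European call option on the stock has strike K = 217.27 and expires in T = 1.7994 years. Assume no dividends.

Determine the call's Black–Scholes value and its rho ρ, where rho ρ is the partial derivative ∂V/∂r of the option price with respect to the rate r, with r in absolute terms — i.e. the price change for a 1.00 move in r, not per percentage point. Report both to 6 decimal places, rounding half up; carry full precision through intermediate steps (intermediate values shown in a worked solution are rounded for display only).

σ√T = 0.2758·√1.7994 = 0.369963
d₁ = (ln(S/K) + (r+σ²/2)T) / (σ√T) = (ln(222.3/217.27) + (0.0295+0.2758²/2)·1.7994) / 0.369963 = (0.022887 + 0.121519) / 0.369963 = 0.390324
d₂ = d₁ − σ√T = 0.390324 − 0.369963 = 0.020362
e^{−rT} = e^{−0.0295·1.7994} = 0.948302
N(d₁) = 0.651852,  N(d₂) = 0.508123
Call price V = S·N(d₁) − K·e^{−rT}·N(d₂) = 144.906630 − 104.692335 = 40.214295
ρ = K·T·e^{−rT}·N(d₂) = 188.383387

price = 40.214295
ρ = 188.383387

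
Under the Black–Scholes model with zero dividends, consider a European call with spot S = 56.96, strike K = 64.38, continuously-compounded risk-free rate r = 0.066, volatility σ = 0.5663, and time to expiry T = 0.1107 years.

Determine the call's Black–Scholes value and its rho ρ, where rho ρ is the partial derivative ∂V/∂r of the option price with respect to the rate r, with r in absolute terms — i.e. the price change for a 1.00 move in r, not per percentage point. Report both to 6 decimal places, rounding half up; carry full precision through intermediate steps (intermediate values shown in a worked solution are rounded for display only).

σ√T = 0.5663·√0.1107 = 0.188417
d₁ = (ln(S/K) + (r+σ²/2)T) / (σ√T) = (ln(56.96/64.38) + (0.066+0.5663²/2)·0.1107) / 0.188417 = (-0.122454 + 0.025057) / 0.188417 = -0.516923
d₂ = d₁ − σ√T = -0.516923 − 0.188417 = -0.705340
e^{−rT} = e^{−0.066·0.1107} = 0.992720
N(d₁) = 0.302605,  N(d₂) = 0.240299
Call price V = S·N(d₁) − K·e^{−rT}·N(d₂) = 17.236388 − 15.357860 = 1.878528
ρ = K·T·e^{−rT}·N(d₂) = 1.700115

price = 1.878528
ρ = 1.700115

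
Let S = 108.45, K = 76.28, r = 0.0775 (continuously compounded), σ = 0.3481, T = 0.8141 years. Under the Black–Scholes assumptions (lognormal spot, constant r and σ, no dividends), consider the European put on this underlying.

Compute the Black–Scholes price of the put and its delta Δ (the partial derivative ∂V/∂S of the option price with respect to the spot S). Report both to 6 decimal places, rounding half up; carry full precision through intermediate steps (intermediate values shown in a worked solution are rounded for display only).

σ√T = 0.3481·√0.8141 = 0.314082
d₁ = (ln(S/K) + (r+σ²/2)T) / (σ√T) = (ln(108.45/76.28) + (0.0775+0.3481²/2)·0.8141) / 0.314082 = (0.351878 + 0.112416) / 0.314082 = 1.478261
d₂ = d₁ − σ√T = 1.478261 − 0.314082 = 1.164179
e^{−rT} = e^{−0.0775·0.8141} = 0.938856
N(−d₁) = 0.069669,  N(−d₂) = 0.122176
Put price V = K·e^{−rT}·N(−d₂) − S·N(−d₁) = 8.749736 − 7.555604 = 1.194133
Δ = −N(−d₁) = -0.069669

price = 1.194133
Δ = -0.069669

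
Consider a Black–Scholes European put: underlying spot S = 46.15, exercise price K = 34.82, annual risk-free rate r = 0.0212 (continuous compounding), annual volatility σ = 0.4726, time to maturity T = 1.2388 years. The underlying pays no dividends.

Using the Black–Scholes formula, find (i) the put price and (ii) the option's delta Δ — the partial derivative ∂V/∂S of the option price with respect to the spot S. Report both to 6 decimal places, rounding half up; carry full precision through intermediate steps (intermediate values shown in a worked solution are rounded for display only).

price = 3.528169
Δ = -0.198084

σ√T = 0.4726·√1.2388 = 0.526010
d₁ = (ln(S/K) + (r+σ²/2)T) / (σ√T) = (ln(46.15/34.82) + (0.0212+0.4726²/2)·1.2388) / 0.526010 = (0.281705 + 0.164606) / 0.526010 = 0.848483
d₂ = d₁ − σ√T = 0.848483 − 0.526010 = 0.322473
e^{−rT} = e^{−0.0212·1.2388} = 0.974079
N(−d₁) = 0.198084,  N(−d₂) = 0.373547
Put price V = K·e^{−rT}·N(−d₂) − S·N(−d₁) = 12.669766 − 9.141596 = 3.528169
Δ = −N(−d₁) = -0.198084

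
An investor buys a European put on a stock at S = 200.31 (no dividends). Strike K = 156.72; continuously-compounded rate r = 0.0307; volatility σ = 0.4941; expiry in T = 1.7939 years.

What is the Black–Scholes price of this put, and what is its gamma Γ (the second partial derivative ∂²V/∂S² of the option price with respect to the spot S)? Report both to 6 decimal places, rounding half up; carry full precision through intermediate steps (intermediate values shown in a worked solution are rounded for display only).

price = 23.576052
Γ = 0.002212

σ√T = 0.4941·√1.7939 = 0.661781
d₁ = (ln(S/K) + (r+σ²/2)T) / (σ√T) = (ln(200.31/156.72) + (0.0307+0.4941²/2)·1.7939) / 0.661781 = (0.245405 + 0.274049) / 0.661781 = 0.784935
d₂ = d₁ − σ√T = 0.784935 − 0.661781 = 0.123155
e^{−rT} = e^{−0.0307·1.7939} = 0.946416
N(−d₁) = 0.216246,  N(−d₂) = 0.450992
Put price V = K·e^{−rT}·N(−d₂) − S·N(−d₁) = 66.892242 − 43.316190 = 23.576052
φ(d₁) = (1/√(2π))·e^{−d₁²/2} = 0.293171
Γ = φ(d₁) / (S·σ·√T) = 0.002212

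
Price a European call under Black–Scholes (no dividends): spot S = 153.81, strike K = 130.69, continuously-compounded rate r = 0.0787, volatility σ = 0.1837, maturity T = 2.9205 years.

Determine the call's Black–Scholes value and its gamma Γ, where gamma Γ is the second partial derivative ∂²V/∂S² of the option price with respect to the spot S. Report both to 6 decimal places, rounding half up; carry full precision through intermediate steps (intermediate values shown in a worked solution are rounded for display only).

price = 51.942290
Γ = 0.003066

σ√T = 0.1837·√2.9205 = 0.313934
d₁ = (ln(S/K) + (r+σ²/2)T) / (σ√T) = (ln(153.81/130.69) + (0.0787+0.1837²/2)·2.9205) / 0.313934 = (0.162890 + 0.279120) / 0.313934 = 1.407974
d₂ = d₁ − σ√T = 1.407974 − 0.313934 = 1.094041
e^{−rT} = e^{−0.0787·2.9205} = 0.794658
N(d₁) = 0.920431,  N(d₂) = 0.863031
Call price V = S·N(d₁) − K·e^{−rT}·N(d₂) = 141.571444 − 89.629154 = 51.942290
φ(d₁) = (1/√(2π))·e^{−d₁²/2} = 0.148060
Γ = φ(d₁) / (S·σ·√T) = 0.003066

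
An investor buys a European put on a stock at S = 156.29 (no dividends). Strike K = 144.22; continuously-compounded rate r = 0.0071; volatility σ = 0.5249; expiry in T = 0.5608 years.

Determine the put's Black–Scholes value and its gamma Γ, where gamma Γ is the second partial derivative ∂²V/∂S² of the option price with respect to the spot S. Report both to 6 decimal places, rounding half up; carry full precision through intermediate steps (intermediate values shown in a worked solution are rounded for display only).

σ√T = 0.5249·√0.5608 = 0.393080
d₁ = (ln(S/K) + (r+σ²/2)T) / (σ√T) = (ln(156.29/144.22) + (0.0071+0.5249²/2)·0.5608) / 0.393080 = (0.080373 + 0.081237) / 0.393080 = 0.411140
d₂ = d₁ − σ√T = 0.411140 − 0.393080 = 0.018060
e^{−rT} = e^{−0.0071·0.5608} = 0.996026
N(−d₁) = 0.340485,  N(−d₂) = 0.492795
Put price V = K·e^{−rT}·N(−d₂) − S·N(−d₁) = 70.788519 − 53.214382 = 17.574136
φ(d₁) = (1/√(2π))·e^{−d₁²/2} = 0.366610
Γ = φ(d₁) / (S·σ·√T) = 0.005968

price = 17.574136
Γ = 0.005968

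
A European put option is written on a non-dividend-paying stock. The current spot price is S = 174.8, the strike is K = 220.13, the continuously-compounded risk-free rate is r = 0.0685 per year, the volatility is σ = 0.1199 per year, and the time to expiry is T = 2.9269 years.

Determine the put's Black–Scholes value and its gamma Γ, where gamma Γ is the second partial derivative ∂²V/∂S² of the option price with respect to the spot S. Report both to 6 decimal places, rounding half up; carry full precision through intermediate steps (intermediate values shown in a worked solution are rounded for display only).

σ√T = 0.1199·√2.9269 = 0.205127
d₁ = (ln(S/K) + (r+σ²/2)T) / (σ√T) = (ln(174.8/220.13) + (0.0685+0.1199²/2)·2.9269) / 0.205127 = (-0.230576 + 0.221531) / 0.205127 = -0.044093
d₂ = d₁ − σ√T = -0.044093 − 0.205127 = -0.249220
e^{−rT} = e^{−0.0685·2.9269} = 0.818328
N(−d₁) = 0.517585,  N(−d₂) = 0.598405
Put price V = K·e^{−rT}·N(−d₂) − S·N(−d₁) = 107.795669 − 90.473809 = 17.321860
φ(d₁) = (1/√(2π))·e^{−d₁²/2} = 0.398555
Γ = φ(d₁) / (S·σ·√T) = 0.011115

price = 17.321860
Γ = 0.011115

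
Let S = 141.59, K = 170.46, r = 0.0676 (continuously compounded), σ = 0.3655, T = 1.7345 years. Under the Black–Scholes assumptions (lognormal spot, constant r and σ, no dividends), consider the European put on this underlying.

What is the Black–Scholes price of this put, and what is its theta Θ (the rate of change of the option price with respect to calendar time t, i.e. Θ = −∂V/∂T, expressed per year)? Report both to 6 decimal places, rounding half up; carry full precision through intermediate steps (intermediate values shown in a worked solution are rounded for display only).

σ√T = 0.3655·√1.7345 = 0.481365
d₁ = (ln(S/K) + (r+σ²/2)T) / (σ√T) = (ln(141.59/170.46) + (0.0676+0.3655²/2)·1.7345) / 0.481365 = (-0.185565 + 0.233108) / 0.481365 = 0.098768
d₂ = d₁ − σ√T = 0.098768 − 0.481365 = -0.382597
e^{−rT} = e^{−0.0676·1.7345} = 0.889361
N(−d₁) = 0.460661,  N(−d₂) = 0.648991
Put price V = K·e^{−rT}·N(−d₂) − S·N(−d₁) = 98.387313 − 65.225051 = 33.162262
φ(d₁) = (1/√(2π))·e^{−d₁²/2} = 0.397001
Θ = −S·φ(d₁)·σ/(2√T) + r·K·e^{−rT}·N(−d₂) = −7.800000 + 6.650982 = -1.149018

price = 33.162262
Θ = -1.149018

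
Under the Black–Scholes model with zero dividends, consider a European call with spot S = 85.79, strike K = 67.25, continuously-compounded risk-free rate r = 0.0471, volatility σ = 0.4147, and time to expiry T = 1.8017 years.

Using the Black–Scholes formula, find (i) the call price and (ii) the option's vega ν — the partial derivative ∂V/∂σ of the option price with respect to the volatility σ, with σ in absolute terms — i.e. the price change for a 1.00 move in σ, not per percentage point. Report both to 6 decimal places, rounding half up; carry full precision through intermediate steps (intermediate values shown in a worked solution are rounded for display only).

price = 30.817638
ν = 31.514647

σ√T = 0.4147·√1.8017 = 0.556641
d₁ = (ln(S/K) + (r+σ²/2)T) / (σ√T) = (ln(85.79/67.25) + (0.0471+0.4147²/2)·1.8017) / 0.556641 = (0.243485 + 0.239785) / 0.556641 = 0.868190
d₂ = d₁ − σ√T = 0.868190 − 0.556641 = 0.311549
e^{−rT} = e^{−0.0471·1.8017} = 0.918641
N(d₁) = 0.807355,  N(d₂) = 0.622308
Call price V = S·N(d₁) − K·e^{−rT}·N(d₂) = 69.262968 − 38.445330 = 30.817638
φ(d₁) = (1/√(2π))·e^{−d₁²/2} = 0.273675
ν = S·φ(d₁)·√T = 31.514647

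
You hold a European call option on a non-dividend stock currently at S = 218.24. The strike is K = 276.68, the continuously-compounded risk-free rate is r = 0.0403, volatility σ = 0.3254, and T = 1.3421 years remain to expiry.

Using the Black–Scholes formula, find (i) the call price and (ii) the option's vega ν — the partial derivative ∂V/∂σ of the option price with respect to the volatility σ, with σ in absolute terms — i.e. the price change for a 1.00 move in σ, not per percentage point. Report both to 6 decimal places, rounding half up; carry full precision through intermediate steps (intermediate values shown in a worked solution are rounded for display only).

price = 18.065559
ν = 96.499754

σ√T = 0.3254·√1.3421 = 0.376973
d₁ = (ln(S/K) + (r+σ²/2)T) / (σ√T) = (ln(218.24/276.68) + (0.0403+0.3254²/2)·1.3421) / 0.376973 = (-0.237266 + 0.125141) / 0.376973 = -0.297436
d₂ = d₁ − σ√T = -0.297436 − 0.376973 = -0.674409
e^{−rT} = e^{−0.0403·1.3421} = 0.947350
N(d₁) = 0.383067,  N(d₂) = 0.250026
Call price V = S·N(d₁) − K·e^{−rT}·N(d₂) = 83.600486 − 65.534927 = 18.065559
φ(d₁) = (1/√(2π))·e^{−d₁²/2} = 0.381680
ν = S·φ(d₁)·√T = 96.499754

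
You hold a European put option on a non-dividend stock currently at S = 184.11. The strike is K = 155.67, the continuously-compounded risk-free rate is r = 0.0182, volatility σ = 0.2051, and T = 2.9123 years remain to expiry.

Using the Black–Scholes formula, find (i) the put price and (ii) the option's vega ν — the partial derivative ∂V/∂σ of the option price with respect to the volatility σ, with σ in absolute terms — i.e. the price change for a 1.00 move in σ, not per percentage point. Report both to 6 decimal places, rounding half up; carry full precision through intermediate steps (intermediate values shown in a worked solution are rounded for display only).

σ√T = 0.2051·√2.9123 = 0.350013
d₁ = (ln(S/K) + (r+σ²/2)T) / (σ√T) = (ln(184.11/155.67) + (0.0182+0.2051²/2)·2.9123) / 0.350013 = (0.167795 + 0.114258) / 0.350013 = 0.805838
d₂ = d₁ − σ√T = 0.805838 − 0.350013 = 0.455825
e^{−rT} = e^{−0.0182·2.9123} = 0.948376
N(−d₁) = 0.210168,  N(−d₂) = 0.324258
Put price V = K·e^{−rT}·N(−d₂) − S·N(−d₁) = 47.871417 − 38.694081 = 9.177336
φ(d₁) = (1/√(2π))·e^{−d₁²/2} = 0.288337
ν = S·φ(d₁)·√T = 90.593223

price = 9.177336
ν = 90.593223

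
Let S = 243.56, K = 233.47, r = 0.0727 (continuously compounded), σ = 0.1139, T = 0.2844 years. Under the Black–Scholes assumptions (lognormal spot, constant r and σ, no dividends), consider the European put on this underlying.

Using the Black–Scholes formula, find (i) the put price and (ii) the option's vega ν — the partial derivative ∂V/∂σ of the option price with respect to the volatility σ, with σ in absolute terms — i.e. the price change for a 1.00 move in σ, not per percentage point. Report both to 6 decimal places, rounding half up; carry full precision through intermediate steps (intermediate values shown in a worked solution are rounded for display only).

price = 1.112376
ν = 29.316888

σ√T = 0.1139·√0.2844 = 0.060742
d₁ = (ln(S/K) + (r+σ²/2)T) / (σ√T) = (ln(243.56/233.47) + (0.0727+0.1139²/2)·0.2844) / 0.060742 = (0.042310 + 0.022521) / 0.060742 = 1.067309
d₂ = d₁ − σ√T = 1.067309 − 0.060742 = 1.006567
e^{−rT} = e^{−0.0727·0.2844} = 0.979536
N(−d₁) = 0.142916,  N(−d₂) = 0.157071
Put price V = K·e^{−rT}·N(−d₂) − S·N(−d₁) = 35.921035 − 34.808659 = 1.112376
φ(d₁) = (1/√(2π))·e^{−d₁²/2} = 0.225708
ν = S·φ(d₁)·√T = 29.316888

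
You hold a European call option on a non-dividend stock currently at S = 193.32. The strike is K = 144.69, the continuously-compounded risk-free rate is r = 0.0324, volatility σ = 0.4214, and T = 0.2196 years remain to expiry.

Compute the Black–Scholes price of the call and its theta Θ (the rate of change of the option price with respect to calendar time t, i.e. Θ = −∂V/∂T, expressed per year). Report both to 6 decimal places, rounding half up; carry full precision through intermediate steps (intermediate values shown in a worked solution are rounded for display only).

price = 50.609639
Θ = -13.891570

σ√T = 0.4214·√0.2196 = 0.197474
d₁ = (ln(S/K) + (r+σ²/2)T) / (σ√T) = (ln(193.32/144.69) + (0.0324+0.4214²/2)·0.2196) / 0.197474 = (0.289753 + 0.026613) / 0.197474 = 1.602063
d₂ = d₁ − σ√T = 1.602063 − 0.197474 = 1.404589
e^{−rT} = e^{−0.0324·0.2196} = 0.992910
N(d₁) = 0.945429,  N(d₂) = 0.919928
Call price V = S·N(d₁) − K·e^{−rT}·N(d₂) = 182.770373 − 132.160734 = 50.609639
φ(d₁) = (1/√(2π))·e^{−d₁²/2} = 0.110555
Θ = −S·φ(d₁)·σ/(2√T) − r·K·e^{−rT}·N(d₂) = −9.609562 − 4.282008 = -13.891570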